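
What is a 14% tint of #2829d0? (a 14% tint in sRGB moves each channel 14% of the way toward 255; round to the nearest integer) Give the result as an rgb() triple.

#2829d0 is rgb(40, 41, 208).
Lerp each channel 14% toward 255:
  R: 40 + 0.14×(255−40) = 40 + 30.1 = 70.1 → 70
  G: 41 + 29.96 = 70.96 → 71
  B: 208 + 6.58 = 214.58 → 215

rgb(70, 71, 215)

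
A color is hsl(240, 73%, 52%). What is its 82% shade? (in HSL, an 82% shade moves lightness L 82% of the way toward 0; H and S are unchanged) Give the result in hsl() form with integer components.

hsl(240, 73%, 9%)

L moves 82% from 52 toward 0: 52 − 42.64 = 9.36 → 9.
H and S are unchanged.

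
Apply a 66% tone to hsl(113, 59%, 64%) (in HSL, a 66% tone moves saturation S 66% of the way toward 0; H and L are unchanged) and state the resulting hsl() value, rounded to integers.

hsl(113, 20%, 64%)

S moves 66% from 59 toward 0: 59 − 38.94 = 20.06 → 20.
H and L are unchanged.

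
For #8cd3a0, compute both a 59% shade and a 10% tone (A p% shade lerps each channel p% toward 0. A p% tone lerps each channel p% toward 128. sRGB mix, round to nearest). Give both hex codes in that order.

#395742, #8bcb9d

#8cd3a0 is rgb(140, 211, 160).
59% shade:
  R: 140 − 82.6 = 57.4 → 57
  G: 211 − 124.49 = 86.51 → 87
  B: 160 − 94.4 = 65.6 → 66
  → #395742
10% tone:
  R: 140 + 0.1×(128−140) = 140 − 1.2 = 138.8 → 139
  G: 211 + 0.1×(128−211) = 211 − 8.3 = 202.7 → 203
  B: 160 + 0.1×(128−160) = 160 − 3.2 = 156.8 → 157
  → #8bcb9d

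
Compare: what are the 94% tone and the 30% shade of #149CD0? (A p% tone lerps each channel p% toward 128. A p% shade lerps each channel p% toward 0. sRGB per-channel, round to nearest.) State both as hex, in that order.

#149CD0 is rgb(20, 156, 208).
94% tone:
  R: 20 + 0.94×(128−20) = 20 + 101.52 = 121.52 → 122
  G: 156 + 0.94×(128−156) = 156 − 26.32 = 129.68 → 130
  B: 208 − 75.2 = 132.8 → 133
  → #7A8285
30% shade:
  R: 20 + 0.3×(0−20) = 20 − 6 = 14 → 14
  G: 156 − 46.8 = 109.2 → 109
  B: 208 + 0.3×(0−208) = 208 − 62.4 = 145.6 → 146
  → #0E6D92

#7A8285, #0E6D92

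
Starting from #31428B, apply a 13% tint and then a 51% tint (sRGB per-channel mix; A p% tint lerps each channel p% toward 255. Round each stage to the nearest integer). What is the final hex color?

#31428B is rgb(49, 66, 139).
Lerp each channel 13% toward 255:
  R: 49 + 26.78 = 75.78 → 76
  G: 66 + 0.13×(255−66) = 66 + 24.57 = 90.57 → 91
  B: 139 + 15.08 = 154.08 → 154
After the tint: rgb(76, 91, 154) = #4C5B9A.
A 51% tint moves each channel 51% toward 255:
  R: 76 + 0.51×(255−76) = 76 + 91.29 = 167.29 → 167
  G: 91 + 0.51×(255−91) = 91 + 83.64 = 174.64 → 175
  B: 154 + 0.51×(255−154) = 154 + 51.51 = 205.51 → 206
rgb(167, 175, 206) = #A7AFCE.

#A7AFCE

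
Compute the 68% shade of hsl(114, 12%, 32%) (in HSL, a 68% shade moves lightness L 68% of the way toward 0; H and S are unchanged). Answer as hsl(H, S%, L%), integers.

hsl(114, 12%, 10%)

L moves 68% from 32 toward 0: 32 − 21.76 = 10.24 → 10.
H and S are unchanged.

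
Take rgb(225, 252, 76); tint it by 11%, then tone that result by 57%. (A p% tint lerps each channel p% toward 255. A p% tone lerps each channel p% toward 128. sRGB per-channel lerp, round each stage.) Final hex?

#ABB572

Per channel, c → c + 0.11(255 − c):
  R: 225 + 0.11×(255−225) = 225 + 3.3 = 228.3 → 228
  G: 252 + 0.11×(255−252) = 252 + 0.33 = 252.33 → 252
  B: 76 + 0.11×(255−76) = 76 + 19.69 = 95.69 → 96
After the tint: rgb(228, 252, 96) = #E4FC60.
Per channel, c → c + 0.57(128 − c):
  R: 228 + 0.57×(128−228) = 228 − 57 = 171 → 171
  G: 252 − 70.68 = 181.32 → 181
  B: 96 + 18.24 = 114.24 → 114
rgb(171, 181, 114) = #ABB572.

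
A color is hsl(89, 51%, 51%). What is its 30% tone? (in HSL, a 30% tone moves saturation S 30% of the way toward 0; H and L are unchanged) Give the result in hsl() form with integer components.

hsl(89, 36%, 51%)

S moves 30% from 51 toward 0: 51 − 15.3 = 35.7 → 36.
H and L are unchanged.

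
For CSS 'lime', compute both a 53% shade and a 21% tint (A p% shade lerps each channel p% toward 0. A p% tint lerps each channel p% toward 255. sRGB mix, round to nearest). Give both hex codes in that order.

CSS lime is rgb(0, 255, 0).
53% shade:
  R: 0 + 0 = 0 → 0
  G: 255 − 135.15 = 119.85 → 120
  B: 0 + 0.53×(0−0) = 0 + 0 = 0 → 0
  → #007800
21% tint:
  R: 0 + 0.21×(255−0) = 0 + 53.55 = 53.55 → 54
  G: 255 + 0 = 255 → 255
  B: 0 + 53.55 = 53.55 → 54
  → #36FF36

#007800, #36FF36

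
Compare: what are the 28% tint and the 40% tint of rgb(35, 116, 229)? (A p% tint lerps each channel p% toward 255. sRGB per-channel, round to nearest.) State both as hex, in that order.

#619bec, #7bacef

28% tint:
  R: 35 + 0.28×(255−35) = 35 + 61.6 = 96.6 → 97
  G: 116 + 38.92 = 154.92 → 155
  B: 229 + 7.28 = 236.28 → 236
  → #619bec
40% tint:
  R: 35 + 88 = 123 → 123
  G: 116 + 0.4×(255−116) = 116 + 55.6 = 171.6 → 172
  B: 229 + 10.4 = 239.4 → 239
  → #7bacef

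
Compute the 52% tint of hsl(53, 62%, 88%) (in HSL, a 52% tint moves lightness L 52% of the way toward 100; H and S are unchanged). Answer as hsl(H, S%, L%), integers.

L moves 52% from 88 toward 100: 88 + 6.24 = 94.24 → 94.
H and S are unchanged.

hsl(53, 62%, 94%)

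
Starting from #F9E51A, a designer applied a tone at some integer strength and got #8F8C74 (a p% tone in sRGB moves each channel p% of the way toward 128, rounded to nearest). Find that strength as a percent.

#F9E51A is rgb(249, 229, 26); #8F8C74 is rgb(143, 140, 116).
On the R channel (widest range): 143 ≈ 249 + (p/100)(128 − 249), so p ≈ 100×(143 − 249)/(128 − 249) = -10600/-121 = 87.60.
p = 88 reproduces all three channels after rounding.

88%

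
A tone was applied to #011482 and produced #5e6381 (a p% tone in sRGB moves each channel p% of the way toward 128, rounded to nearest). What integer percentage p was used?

73%

#011482 is rgb(1, 20, 130); #5e6381 is rgb(94, 99, 129).
On the R channel (widest range): 94 ≈ 1 + (p/100)(128 − 1), so p ≈ 100×(94 − 1)/(128 − 1) = 9300/127 = 73.23.
p = 73 reproduces all three channels after rounding.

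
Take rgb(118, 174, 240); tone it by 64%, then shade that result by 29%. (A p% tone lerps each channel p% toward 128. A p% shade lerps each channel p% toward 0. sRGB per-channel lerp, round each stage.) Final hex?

A 64% tone moves each channel 64% toward 128:
  R: 118 + 6.4 = 124.4 → 124
  G: 174 + 0.64×(128−174) = 174 − 29.44 = 144.56 → 145
  B: 240 + 0.64×(128−240) = 240 − 71.68 = 168.32 → 168
After the tone: rgb(124, 145, 168) = #7C91A8.
Per channel, c → c + 0.29(0 − c):
  R: 124 − 35.96 = 88.04 → 88
  G: 145 + 0.29×(0−145) = 145 − 42.05 = 102.95 → 103
  B: 168 − 48.72 = 119.28 → 119
rgb(88, 103, 119) = #586777.

#586777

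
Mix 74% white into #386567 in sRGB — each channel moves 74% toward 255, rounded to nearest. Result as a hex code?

#CBD7D7

#386567 is rgb(56, 101, 103).
Per channel, c → c + 0.74(255 − c):
  R: 56 + 0.74×(255−56) = 56 + 147.26 = 203.26 → 203
  G: 101 + 113.96 = 214.96 → 215
  B: 103 + 112.48 = 215.48 → 215
rgb(203, 215, 215) = #CBD7D7.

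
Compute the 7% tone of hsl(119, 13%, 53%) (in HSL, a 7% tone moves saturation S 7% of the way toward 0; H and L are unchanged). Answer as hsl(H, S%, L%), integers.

S moves 7% from 13 toward 0: 13 − 0.91 = 12.09 → 12.
H and L are unchanged.

hsl(119, 12%, 53%)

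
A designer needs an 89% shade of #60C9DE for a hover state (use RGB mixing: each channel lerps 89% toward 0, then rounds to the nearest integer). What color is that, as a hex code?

#0B1618

#60C9DE is rgb(96, 201, 222).
Per channel, c → c + 0.89(0 − c):
  R: 96 + 0.89×(0−96) = 96 − 85.44 = 10.56 → 11
  G: 201 − 178.89 = 22.11 → 22
  B: 222 − 197.58 = 24.42 → 24
rgb(11, 22, 24) = #0B1618.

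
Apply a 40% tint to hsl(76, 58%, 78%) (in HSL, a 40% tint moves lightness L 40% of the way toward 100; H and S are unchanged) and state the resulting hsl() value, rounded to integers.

L moves 40% from 78 toward 100: 78 + 8.8 = 86.8 → 87.
H and S are unchanged.

hsl(76, 58%, 87%)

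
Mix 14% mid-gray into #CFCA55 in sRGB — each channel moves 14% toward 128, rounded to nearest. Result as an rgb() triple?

rgb(196, 192, 91)

#CFCA55 is rgb(207, 202, 85).
Per channel, c → c + 0.14(128 − c):
  R: 207 + 0.14×(128−207) = 207 − 11.06 = 195.94 → 196
  G: 202 + 0.14×(128−202) = 202 − 10.36 = 191.64 → 192
  B: 85 + 6.02 = 91.02 → 91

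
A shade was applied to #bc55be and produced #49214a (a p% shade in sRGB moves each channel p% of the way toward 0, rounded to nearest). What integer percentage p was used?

#bc55be is rgb(188, 85, 190); #49214a is rgb(73, 33, 74).
On the B channel (widest range): 74 ≈ 190 + (p/100)(0 − 190), so p ≈ 100×(74 − 190)/(0 − 190) = -11600/-190 = 61.05.
p = 61 reproduces all three channels after rounding.

61%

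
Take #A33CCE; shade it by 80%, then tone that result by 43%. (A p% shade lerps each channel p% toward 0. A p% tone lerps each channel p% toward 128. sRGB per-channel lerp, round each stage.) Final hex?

#A33CCE is rgb(163, 60, 206).
Lerp each channel 80% toward 0:
  R: 163 − 130.4 = 32.6 → 33
  G: 60 − 48 = 12 → 12
  B: 206 − 164.8 = 41.2 → 41
After the shade: rgb(33, 12, 41) = #210C29.
A 43% tone moves each channel 43% toward 128:
  R: 33 + 0.43×(128−33) = 33 + 40.85 = 73.85 → 74
  G: 12 + 0.43×(128−12) = 12 + 49.88 = 61.88 → 62
  B: 41 + 0.43×(128−41) = 41 + 37.41 = 78.41 → 78
rgb(74, 62, 78) = #4A3E4E.

#4A3E4E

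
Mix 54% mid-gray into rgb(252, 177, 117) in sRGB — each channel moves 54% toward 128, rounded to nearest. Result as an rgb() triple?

Lerp each channel 54% toward 128:
  R: 252 + 0.54×(128−252) = 252 − 66.96 = 185.04 → 185
  G: 177 + 0.54×(128−177) = 177 − 26.46 = 150.54 → 151
  B: 117 + 5.94 = 122.94 → 123

rgb(185, 151, 123)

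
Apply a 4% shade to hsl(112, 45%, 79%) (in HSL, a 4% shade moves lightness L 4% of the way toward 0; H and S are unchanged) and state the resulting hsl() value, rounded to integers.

L moves 4% from 79 toward 0: 79 − 3.16 = 75.84 → 76.
H and S are unchanged.

hsl(112, 45%, 76%)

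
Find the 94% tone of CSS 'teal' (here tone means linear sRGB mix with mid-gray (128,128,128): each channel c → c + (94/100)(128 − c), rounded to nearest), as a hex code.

#788080

CSS teal is rgb(0, 128, 128).
Per channel, c → c + 0.94(128 − c):
  R: 0 + 0.94×(128−0) = 0 + 120.32 = 120.32 → 120
  G: 128 + 0 = 128 → 128
  B: 128 + 0 = 128 → 128
rgb(120, 128, 128) = #788080.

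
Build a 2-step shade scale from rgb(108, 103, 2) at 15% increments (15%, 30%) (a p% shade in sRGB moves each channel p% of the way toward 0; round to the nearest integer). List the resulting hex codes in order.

#5c5802, #4c4801

15%: (108 − 16.2 = 91.8→92, 103 − 15.45 = 87.55→88, 2→2) → #5c5802
30%: (108 − 32.4 = 75.6→76, 103 − 30.9 = 72.1→72, 2 − 0.6 = 1.4→1) → #4c4801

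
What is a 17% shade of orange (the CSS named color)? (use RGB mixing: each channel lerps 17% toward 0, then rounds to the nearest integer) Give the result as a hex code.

CSS orange is rgb(255, 165, 0).
Lerp each channel 17% toward 0:
  R: 255 + 0.17×(0−255) = 255 − 43.35 = 211.65 → 212
  G: 165 + 0.17×(0−165) = 165 − 28.05 = 136.95 → 137
  B: 0 + 0 = 0 → 0
rgb(212, 137, 0) = #D48900.

#D48900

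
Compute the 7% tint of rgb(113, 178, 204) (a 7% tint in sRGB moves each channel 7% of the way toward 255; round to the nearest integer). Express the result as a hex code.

#7BB7D0

Lerp each channel 7% toward 255:
  R: 113 + 0.07×(255−113) = 113 + 9.94 = 122.94 → 123
  G: 178 + 0.07×(255−178) = 178 + 5.39 = 183.39 → 183
  B: 204 + 0.07×(255−204) = 204 + 3.57 = 207.57 → 208
rgb(123, 183, 208) = #7BB7D0.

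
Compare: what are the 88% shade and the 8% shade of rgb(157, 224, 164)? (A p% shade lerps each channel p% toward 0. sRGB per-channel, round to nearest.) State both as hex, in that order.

#131B14, #90CE97

88% shade:
  R: 157 + 0.88×(0−157) = 157 − 138.16 = 18.84 → 19
  G: 224 − 197.12 = 26.88 → 27
  B: 164 + 0.88×(0−164) = 164 − 144.32 = 19.68 → 20
  → #131B14
8% shade:
  R: 157 − 12.56 = 144.44 → 144
  G: 224 + 0.08×(0−224) = 224 − 17.92 = 206.08 → 206
  B: 164 + 0.08×(0−164) = 164 − 13.12 = 150.88 → 151
  → #90CE97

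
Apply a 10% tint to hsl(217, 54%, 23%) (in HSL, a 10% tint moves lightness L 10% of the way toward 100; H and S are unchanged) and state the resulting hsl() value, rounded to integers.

L moves 10% from 23 toward 100: 23 + 7.7 = 30.7 → 31.
H and S are unchanged.

hsl(217, 54%, 31%)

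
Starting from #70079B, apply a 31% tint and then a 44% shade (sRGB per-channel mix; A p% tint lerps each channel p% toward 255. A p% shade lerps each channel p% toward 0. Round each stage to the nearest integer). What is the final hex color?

#70079B is rgb(112, 7, 155).
A 31% tint moves each channel 31% toward 255:
  R: 112 + 44.33 = 156.33 → 156
  G: 7 + 76.88 = 83.88 → 84
  B: 155 + 0.31×(255−155) = 155 + 31 = 186 → 186
After the tint: rgb(156, 84, 186) = #9C54BA.
A 44% shade moves each channel 44% toward 0:
  R: 156 + 0.44×(0−156) = 156 − 68.64 = 87.36 → 87
  G: 84 + 0.44×(0−84) = 84 − 36.96 = 47.04 → 47
  B: 186 + 0.44×(0−186) = 186 − 81.84 = 104.16 → 104
rgb(87, 47, 104) = #572F68.

#572F68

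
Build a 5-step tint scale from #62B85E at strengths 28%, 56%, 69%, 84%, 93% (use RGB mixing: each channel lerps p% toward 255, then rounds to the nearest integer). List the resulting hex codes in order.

#62B85E is rgb(98, 184, 94).
28%: (98 + 43.96 = 141.96→142, 184 + 19.88 = 203.88→204, 94 + 45.08 = 139.08→139) → #8ECC8B
56%: (98 + 87.92 = 185.92→186, 184 + 39.76 = 223.76→224, 94 + 90.16 = 184.16→184) → #BAE0B8
69%: (98 + 108.33 = 206.33→206, 184 + 48.99 = 232.99→233, 94 + 111.09 = 205.09→205) → #CEE9CD
84%: (98 + 131.88 = 229.88→230, 184 + 59.64 = 243.64→244, 94 + 135.24 = 229.24→229) → #E6F4E5
93%: (98 + 146.01 = 244.01→244, 184 + 66.03 = 250.03→250, 94 + 149.73 = 243.73→244) → #F4FAF4

#8ECC8B, #BAE0B8, #CEE9CD, #E6F4E5, #F4FAF4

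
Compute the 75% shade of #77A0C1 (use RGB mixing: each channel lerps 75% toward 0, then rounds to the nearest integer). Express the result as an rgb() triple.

rgb(30, 40, 48)

#77A0C1 is rgb(119, 160, 193).
Lerp each channel 75% toward 0:
  R: 119 + 0.75×(0−119) = 119 − 89.25 = 29.75 → 30
  G: 160 − 120 = 40 → 40
  B: 193 + 0.75×(0−193) = 193 − 144.75 = 48.25 → 48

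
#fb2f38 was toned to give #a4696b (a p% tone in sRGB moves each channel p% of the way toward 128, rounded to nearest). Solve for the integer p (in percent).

71%

#fb2f38 is rgb(251, 47, 56); #a4696b is rgb(164, 105, 107).
On the R channel (widest range): 164 ≈ 251 + (p/100)(128 − 251), so p ≈ 100×(164 − 251)/(128 − 251) = -8700/-123 = 70.73.
p = 71 reproduces all three channels after rounding.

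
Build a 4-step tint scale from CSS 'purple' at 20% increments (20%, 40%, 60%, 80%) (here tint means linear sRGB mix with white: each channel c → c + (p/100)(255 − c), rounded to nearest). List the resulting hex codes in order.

CSS purple is rgb(128, 0, 128).
20%: (128 + 25.4 = 153.4→153, 0 + 51 = 51→51, 128 + 25.4 = 153.4→153) → #993399
40%: (128 + 50.8 = 178.8→179, 0 + 102 = 102→102, 128 + 50.8 = 178.8→179) → #b366b3
60%: (128 + 76.2 = 204.2→204, 0 + 153 = 153→153, 128 + 76.2 = 204.2→204) → #cc99cc
80%: (128 + 101.6 = 229.6→230, 0 + 204 = 204→204, 128 + 101.6 = 229.6→230) → #e6cce6

#993399, #b366b3, #cc99cc, #e6cce6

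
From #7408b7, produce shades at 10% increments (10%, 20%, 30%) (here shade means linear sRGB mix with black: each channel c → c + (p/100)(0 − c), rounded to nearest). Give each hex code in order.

#7408b7 is rgb(116, 8, 183).
10%: (116 − 11.6 = 104.4→104, 8 − 0.8 = 7.2→7, 183 − 18.3 = 164.7→165) → #6807a5
20%: (116 − 23.2 = 92.8→93, 8 − 1.6 = 6.4→6, 183 − 36.6 = 146.4→146) → #5d0692
30%: (116 − 34.8 = 81.2→81, 8 − 2.4 = 5.6→6, 183 − 54.9 = 128.1→128) → #510680

#6807a5, #5d0692, #510680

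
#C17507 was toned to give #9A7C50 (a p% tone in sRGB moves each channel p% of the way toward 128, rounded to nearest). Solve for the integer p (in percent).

#C17507 is rgb(193, 117, 7); #9A7C50 is rgb(154, 124, 80).
On the B channel (widest range): 80 ≈ 7 + (p/100)(128 − 7), so p ≈ 100×(80 − 7)/(128 − 7) = 7300/121 = 60.33.
p = 60 reproduces all three channels after rounding.

60%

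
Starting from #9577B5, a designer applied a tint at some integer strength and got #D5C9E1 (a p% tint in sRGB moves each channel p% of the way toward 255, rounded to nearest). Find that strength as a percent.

60%

#9577B5 is rgb(149, 119, 181); #D5C9E1 is rgb(213, 201, 225).
On the G channel (widest range): 201 ≈ 119 + (p/100)(255 − 119), so p ≈ 100×(201 − 119)/(255 − 119) = 8200/136 = 60.29.
p = 60 reproduces all three channels after rounding.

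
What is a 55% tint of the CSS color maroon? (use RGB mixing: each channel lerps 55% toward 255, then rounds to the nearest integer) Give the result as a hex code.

CSS maroon is rgb(128, 0, 0).
Per channel, c → c + 0.55(255 − c):
  R: 128 + 0.55×(255−128) = 128 + 69.85 = 197.85 → 198
  G: 0 + 0.55×(255−0) = 0 + 140.25 = 140.25 → 140
  B: 0 + 0.55×(255−0) = 0 + 140.25 = 140.25 → 140
rgb(198, 140, 140) = #C68C8C.

#C68C8C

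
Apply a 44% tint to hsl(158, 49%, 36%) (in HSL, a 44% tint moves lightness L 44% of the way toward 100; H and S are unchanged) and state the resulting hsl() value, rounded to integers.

hsl(158, 49%, 64%)

L moves 44% from 36 toward 100: 36 + 28.16 = 64.16 → 64.
H and S are unchanged.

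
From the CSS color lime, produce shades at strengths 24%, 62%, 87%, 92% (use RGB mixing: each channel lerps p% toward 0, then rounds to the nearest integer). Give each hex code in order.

#00C200, #006100, #002100, #001400

CSS lime is rgb(0, 255, 0).
24%: (0→0, 255 − 61.2 = 193.8→194, 0→0) → #00C200
62%: (0→0, 255 − 158.1 = 96.9→97, 0→0) → #006100
87%: (0→0, 255 − 221.85 = 33.15→33, 0→0) → #002100
92%: (0→0, 255 − 234.6 = 20.4→20, 0→0) → #001400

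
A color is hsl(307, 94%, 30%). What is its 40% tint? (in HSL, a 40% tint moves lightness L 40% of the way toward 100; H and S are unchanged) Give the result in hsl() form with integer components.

hsl(307, 94%, 58%)

L moves 40% from 30 toward 100: 30 + 28 = 58 → 58.
H and S are unchanged.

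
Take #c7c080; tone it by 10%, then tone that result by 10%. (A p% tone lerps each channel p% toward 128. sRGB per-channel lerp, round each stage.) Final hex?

#c7c080 is rgb(199, 192, 128).
Per channel, c → c + 0.1(128 − c):
  R: 199 − 7.1 = 191.9 → 192
  G: 192 − 6.4 = 185.6 → 186
  B: 128 + 0.1×(128−128) = 128 + 0 = 128 → 128
After the tone: rgb(192, 186, 128) = #c0ba80.
Lerp each channel 10% toward 128:
  R: 192 + 0.1×(128−192) = 192 − 6.4 = 185.6 → 186
  G: 186 + 0.1×(128−186) = 186 − 5.8 = 180.2 → 180
  B: 128 + 0.1×(128−128) = 128 + 0 = 128 → 128
rgb(186, 180, 128) = #bab480.

#bab480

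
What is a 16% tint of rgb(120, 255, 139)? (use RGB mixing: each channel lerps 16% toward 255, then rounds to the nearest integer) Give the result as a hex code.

#8EFF9E

A 16% tint moves each channel 16% toward 255:
  R: 120 + 0.16×(255−120) = 120 + 21.6 = 141.6 → 142
  G: 255 + 0.16×(255−255) = 255 + 0 = 255 → 255
  B: 139 + 0.16×(255−139) = 139 + 18.56 = 157.56 → 158
rgb(142, 255, 158) = #8EFF9E.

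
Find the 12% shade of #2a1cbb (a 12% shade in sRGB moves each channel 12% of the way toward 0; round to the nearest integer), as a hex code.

#2519a5

#2a1cbb is rgb(42, 28, 187).
A 12% shade moves each channel 12% toward 0:
  R: 42 − 5.04 = 36.96 → 37
  G: 28 − 3.36 = 24.64 → 25
  B: 187 − 22.44 = 164.56 → 165
rgb(37, 25, 165) = #2519a5.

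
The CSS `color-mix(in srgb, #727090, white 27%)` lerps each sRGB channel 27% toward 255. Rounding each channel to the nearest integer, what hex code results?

#727090 is rgb(114, 112, 144).
A 27% tint moves each channel 27% toward 255:
  R: 114 + 0.27×(255−114) = 114 + 38.07 = 152.07 → 152
  G: 112 + 0.27×(255−112) = 112 + 38.61 = 150.61 → 151
  B: 144 + 0.27×(255−144) = 144 + 29.97 = 173.97 → 174
rgb(152, 151, 174) = #9897ae.

#9897ae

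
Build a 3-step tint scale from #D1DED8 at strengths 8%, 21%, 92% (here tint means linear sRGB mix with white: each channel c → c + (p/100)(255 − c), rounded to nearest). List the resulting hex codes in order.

#D5E1DB, #DBE5E0, #FBFCFC

#D1DED8 is rgb(209, 222, 216).
8%: (209 + 3.68 = 212.68→213, 222 + 2.64 = 224.64→225, 216 + 3.12 = 219.12→219) → #D5E1DB
21%: (209 + 9.66 = 218.66→219, 222 + 6.93 = 228.93→229, 216 + 8.19 = 224.19→224) → #DBE5E0
92%: (209 + 42.32 = 251.32→251, 222 + 30.36 = 252.36→252, 216 + 35.88 = 251.88→252) → #FBFCFC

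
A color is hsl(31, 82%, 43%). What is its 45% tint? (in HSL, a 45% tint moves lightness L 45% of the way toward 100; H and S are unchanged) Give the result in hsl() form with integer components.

L moves 45% from 43 toward 100: 43 + 25.65 = 68.65 → 69.
H and S are unchanged.

hsl(31, 82%, 69%)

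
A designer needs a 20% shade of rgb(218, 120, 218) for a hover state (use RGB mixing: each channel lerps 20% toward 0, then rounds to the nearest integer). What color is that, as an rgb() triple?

Per channel, c → c + 0.2(0 − c):
  R: 218 + 0.2×(0−218) = 218 − 43.6 = 174.4 → 174
  G: 120 − 24 = 96 → 96
  B: 218 − 43.6 = 174.4 → 174

rgb(174, 96, 174)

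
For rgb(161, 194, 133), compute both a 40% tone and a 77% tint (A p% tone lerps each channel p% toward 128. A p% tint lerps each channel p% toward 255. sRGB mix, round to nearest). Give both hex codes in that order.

40% tone:
  R: 161 − 13.2 = 147.8 → 148
  G: 194 − 26.4 = 167.6 → 168
  B: 133 + 0.4×(128−133) = 133 − 2 = 131 → 131
  → #94A883
77% tint:
  R: 161 + 72.38 = 233.38 → 233
  G: 194 + 46.97 = 240.97 → 241
  B: 133 + 0.77×(255−133) = 133 + 93.94 = 226.94 → 227
  → #E9F1E3

#94A883, #E9F1E3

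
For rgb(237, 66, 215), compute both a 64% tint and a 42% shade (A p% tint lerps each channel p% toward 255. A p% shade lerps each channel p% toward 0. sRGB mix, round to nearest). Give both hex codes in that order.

64% tint:
  R: 237 + 0.64×(255−237) = 237 + 11.52 = 248.52 → 249
  G: 66 + 0.64×(255−66) = 66 + 120.96 = 186.96 → 187
  B: 215 + 25.6 = 240.6 → 241
  → #F9BBF1
42% shade:
  R: 237 − 99.54 = 137.46 → 137
  G: 66 + 0.42×(0−66) = 66 − 27.72 = 38.28 → 38
  B: 215 + 0.42×(0−215) = 215 − 90.3 = 124.7 → 125
  → #89267D

#F9BBF1, #89267D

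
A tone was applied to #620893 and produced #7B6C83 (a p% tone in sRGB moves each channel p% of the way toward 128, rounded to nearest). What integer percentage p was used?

#620893 is rgb(98, 8, 147); #7B6C83 is rgb(123, 108, 131).
On the G channel (widest range): 108 ≈ 8 + (p/100)(128 − 8), so p ≈ 100×(108 − 8)/(128 − 8) = 10000/120 = 83.33.
p = 83 reproduces all three channels after rounding.

83%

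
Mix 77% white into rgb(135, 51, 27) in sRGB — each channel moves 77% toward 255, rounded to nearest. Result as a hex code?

Lerp each channel 77% toward 255:
  R: 135 + 0.77×(255−135) = 135 + 92.4 = 227.4 → 227
  G: 51 + 0.77×(255−51) = 51 + 157.08 = 208.08 → 208
  B: 27 + 175.56 = 202.56 → 203
rgb(227, 208, 203) = #E3D0CB.

#E3D0CB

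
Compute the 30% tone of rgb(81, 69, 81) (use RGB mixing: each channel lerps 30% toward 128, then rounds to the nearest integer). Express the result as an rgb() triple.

rgb(95, 87, 95)

A 30% tone moves each channel 30% toward 128:
  R: 81 + 0.3×(128−81) = 81 + 14.1 = 95.1 → 95
  G: 69 + 17.7 = 86.7 → 87
  B: 81 + 0.3×(128−81) = 81 + 14.1 = 95.1 → 95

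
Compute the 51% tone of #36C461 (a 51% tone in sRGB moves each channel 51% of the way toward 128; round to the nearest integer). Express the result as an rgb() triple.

#36C461 is rgb(54, 196, 97).
Per channel, c → c + 0.51(128 − c):
  R: 54 + 37.74 = 91.74 → 92
  G: 196 + 0.51×(128−196) = 196 − 34.68 = 161.32 → 161
  B: 97 + 0.51×(128−97) = 97 + 15.81 = 112.81 → 113

rgb(92, 161, 113)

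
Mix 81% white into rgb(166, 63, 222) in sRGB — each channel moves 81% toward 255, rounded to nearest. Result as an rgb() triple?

An 81% tint moves each channel 81% toward 255:
  R: 166 + 0.81×(255−166) = 166 + 72.09 = 238.09 → 238
  G: 63 + 155.52 = 218.52 → 219
  B: 222 + 0.81×(255−222) = 222 + 26.73 = 248.73 → 249

rgb(238, 219, 249)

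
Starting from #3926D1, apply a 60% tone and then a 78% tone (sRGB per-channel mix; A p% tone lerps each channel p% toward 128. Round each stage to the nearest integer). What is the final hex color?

#7A7887

#3926D1 is rgb(57, 38, 209).
Per channel, c → c + 0.6(128 − c):
  R: 57 + 42.6 = 99.6 → 100
  G: 38 + 0.6×(128−38) = 38 + 54 = 92 → 92
  B: 209 − 48.6 = 160.4 → 160
After the tone: rgb(100, 92, 160) = #645CA0.
Per channel, c → c + 0.78(128 − c):
  R: 100 + 21.84 = 121.84 → 122
  G: 92 + 0.78×(128−92) = 92 + 28.08 = 120.08 → 120
  B: 160 + 0.78×(128−160) = 160 − 24.96 = 135.04 → 135
rgb(122, 120, 135) = #7A7887.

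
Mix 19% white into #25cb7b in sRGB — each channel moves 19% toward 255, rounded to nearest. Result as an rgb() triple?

#25cb7b is rgb(37, 203, 123).
Per channel, c → c + 0.19(255 − c):
  R: 37 + 41.42 = 78.42 → 78
  G: 203 + 0.19×(255−203) = 203 + 9.88 = 212.88 → 213
  B: 123 + 0.19×(255−123) = 123 + 25.08 = 148.08 → 148

rgb(78, 213, 148)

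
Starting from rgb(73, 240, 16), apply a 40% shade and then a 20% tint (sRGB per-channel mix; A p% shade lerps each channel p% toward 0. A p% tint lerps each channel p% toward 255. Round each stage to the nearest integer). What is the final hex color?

#56a63b

Per channel, c → c + 0.4(0 − c):
  R: 73 + 0.4×(0−73) = 73 − 29.2 = 43.8 → 44
  G: 240 − 96 = 144 → 144
  B: 16 + 0.4×(0−16) = 16 − 6.4 = 9.6 → 10
After the shade: rgb(44, 144, 10) = #2c900a.
Lerp each channel 20% toward 255:
  R: 44 + 0.2×(255−44) = 44 + 42.2 = 86.2 → 86
  G: 144 + 0.2×(255−144) = 144 + 22.2 = 166.2 → 166
  B: 10 + 0.2×(255−10) = 10 + 49 = 59 → 59
rgb(86, 166, 59) = #56a63b.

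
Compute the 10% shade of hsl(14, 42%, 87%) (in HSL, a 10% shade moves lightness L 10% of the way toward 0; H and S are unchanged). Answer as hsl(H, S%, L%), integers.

hsl(14, 42%, 78%)

L moves 10% from 87 toward 0: 87 − 8.7 = 78.3 → 78.
H and S are unchanged.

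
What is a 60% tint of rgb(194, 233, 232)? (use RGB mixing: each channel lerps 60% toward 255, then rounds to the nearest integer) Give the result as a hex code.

Lerp each channel 60% toward 255:
  R: 194 + 36.6 = 230.6 → 231
  G: 233 + 0.6×(255−233) = 233 + 13.2 = 246.2 → 246
  B: 232 + 0.6×(255−232) = 232 + 13.8 = 245.8 → 246
rgb(231, 246, 246) = #E7F6F6.

#E7F6F6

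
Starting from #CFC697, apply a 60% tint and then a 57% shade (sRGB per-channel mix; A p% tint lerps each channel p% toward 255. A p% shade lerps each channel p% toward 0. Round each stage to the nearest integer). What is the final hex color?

#65645C

#CFC697 is rgb(207, 198, 151).
A 60% tint moves each channel 60% toward 255:
  R: 207 + 28.8 = 235.8 → 236
  G: 198 + 0.6×(255−198) = 198 + 34.2 = 232.2 → 232
  B: 151 + 0.6×(255−151) = 151 + 62.4 = 213.4 → 213
After the tint: rgb(236, 232, 213) = #ECE8D5.
Per channel, c → c + 0.57(0 − c):
  R: 236 − 134.52 = 101.48 → 101
  G: 232 + 0.57×(0−232) = 232 − 132.24 = 99.76 → 100
  B: 213 + 0.57×(0−213) = 213 − 121.41 = 91.59 → 92
rgb(101, 100, 92) = #65645C.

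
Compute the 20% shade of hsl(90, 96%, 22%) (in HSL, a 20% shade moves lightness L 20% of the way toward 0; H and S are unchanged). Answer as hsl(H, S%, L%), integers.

hsl(90, 96%, 18%)

L moves 20% from 22 toward 0: 22 − 4.4 = 17.6 → 18.
H and S are unchanged.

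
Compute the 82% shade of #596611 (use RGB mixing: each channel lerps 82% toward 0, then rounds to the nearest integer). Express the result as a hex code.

#596611 is rgb(89, 102, 17).
An 82% shade moves each channel 82% toward 0:
  R: 89 + 0.82×(0−89) = 89 − 72.98 = 16.02 → 16
  G: 102 − 83.64 = 18.36 → 18
  B: 17 + 0.82×(0−17) = 17 − 13.94 = 3.06 → 3
rgb(16, 18, 3) = #101203.

#101203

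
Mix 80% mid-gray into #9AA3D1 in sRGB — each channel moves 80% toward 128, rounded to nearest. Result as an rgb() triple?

rgb(133, 135, 144)

#9AA3D1 is rgb(154, 163, 209).
Per channel, c → c + 0.8(128 − c):
  R: 154 + 0.8×(128−154) = 154 − 20.8 = 133.2 → 133
  G: 163 − 28 = 135 → 135
  B: 209 + 0.8×(128−209) = 209 − 64.8 = 144.2 → 144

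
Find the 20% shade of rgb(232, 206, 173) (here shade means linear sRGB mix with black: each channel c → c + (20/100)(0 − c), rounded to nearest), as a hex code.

Per channel, c → c + 0.2(0 − c):
  R: 232 − 46.4 = 185.6 → 186
  G: 206 − 41.2 = 164.8 → 165
  B: 173 + 0.2×(0−173) = 173 − 34.6 = 138.4 → 138
rgb(186, 165, 138) = #baa58a.

#baa58a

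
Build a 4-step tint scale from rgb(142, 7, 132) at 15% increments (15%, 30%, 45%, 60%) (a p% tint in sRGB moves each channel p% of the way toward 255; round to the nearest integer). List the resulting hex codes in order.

#9F2C96, #B051A9, #C177BB, #D29CCE

15%: (142 + 16.95 = 158.95→159, 7 + 37.2 = 44.2→44, 132 + 18.45 = 150.45→150) → #9F2C96
30%: (142 + 33.9 = 175.9→176, 7 + 74.4 = 81.4→81, 132 + 36.9 = 168.9→169) → #B051A9
45%: (142 + 50.85 = 192.85→193, 7 + 111.6 = 118.6→119, 132 + 55.35 = 187.35→187) → #C177BB
60%: (142 + 67.8 = 209.8→210, 7 + 148.8 = 155.8→156, 132 + 73.8 = 205.8→206) → #D29CCE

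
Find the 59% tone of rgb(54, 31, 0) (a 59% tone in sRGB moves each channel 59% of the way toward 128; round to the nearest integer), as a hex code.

#62584C

Per channel, c → c + 0.59(128 − c):
  R: 54 + 0.59×(128−54) = 54 + 43.66 = 97.66 → 98
  G: 31 + 57.23 = 88.23 → 88
  B: 0 + 75.52 = 75.52 → 76
rgb(98, 88, 76) = #62584C.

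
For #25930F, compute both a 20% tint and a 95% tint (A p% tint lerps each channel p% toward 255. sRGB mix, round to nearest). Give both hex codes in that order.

#25930F is rgb(37, 147, 15).
20% tint:
  R: 37 + 0.2×(255−37) = 37 + 43.6 = 80.6 → 81
  G: 147 + 0.2×(255−147) = 147 + 21.6 = 168.6 → 169
  B: 15 + 0.2×(255−15) = 15 + 48 = 63 → 63
  → #51A93F
95% tint:
  R: 37 + 0.95×(255−37) = 37 + 207.1 = 244.1 → 244
  G: 147 + 102.6 = 249.6 → 250
  B: 15 + 228 = 243 → 243
  → #F4FAF3

#51A93F, #F4FAF3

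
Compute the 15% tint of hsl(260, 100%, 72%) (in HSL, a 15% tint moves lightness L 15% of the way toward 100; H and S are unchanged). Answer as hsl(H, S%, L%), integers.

L moves 15% from 72 toward 100: 72 + 4.2 = 76.2 → 76.
H and S are unchanged.

hsl(260, 100%, 76%)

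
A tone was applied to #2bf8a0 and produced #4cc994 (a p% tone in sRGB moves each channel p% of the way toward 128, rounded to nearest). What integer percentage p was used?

39%

#2bf8a0 is rgb(43, 248, 160); #4cc994 is rgb(76, 201, 148).
On the G channel (widest range): 201 ≈ 248 + (p/100)(128 − 248), so p ≈ 100×(201 − 248)/(128 − 248) = -4700/-120 = 39.17.
p = 39 reproduces all three channels after rounding.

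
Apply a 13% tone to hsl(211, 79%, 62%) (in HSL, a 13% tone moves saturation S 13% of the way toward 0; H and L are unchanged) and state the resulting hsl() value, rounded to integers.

S moves 13% from 79 toward 0: 79 − 10.27 = 68.73 → 69.
H and L are unchanged.

hsl(211, 69%, 62%)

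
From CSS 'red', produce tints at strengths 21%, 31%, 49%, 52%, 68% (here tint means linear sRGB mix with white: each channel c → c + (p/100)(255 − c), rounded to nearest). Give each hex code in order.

#FF3636, #FF4F4F, #FF7D7D, #FF8585, #FFADAD

CSS red is rgb(255, 0, 0).
21%: (255→255, 0 + 53.55 = 53.55→54, 0 + 53.55 = 53.55→54) → #FF3636
31%: (255→255, 0 + 79.05 = 79.05→79, 0 + 79.05 = 79.05→79) → #FF4F4F
49%: (255→255, 0 + 124.95 = 124.95→125, 0 + 124.95 = 124.95→125) → #FF7D7D
52%: (255→255, 0 + 132.6 = 132.6→133, 0 + 132.6 = 132.6→133) → #FF8585
68%: (255→255, 0 + 173.4 = 173.4→173, 0 + 173.4 = 173.4→173) → #FFADAD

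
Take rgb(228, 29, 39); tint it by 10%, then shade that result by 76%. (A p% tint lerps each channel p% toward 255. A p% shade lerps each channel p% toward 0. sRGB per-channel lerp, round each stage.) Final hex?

#370C0F

A 10% tint moves each channel 10% toward 255:
  R: 228 + 2.7 = 230.7 → 231
  G: 29 + 22.6 = 51.6 → 52
  B: 39 + 0.1×(255−39) = 39 + 21.6 = 60.6 → 61
After the tint: rgb(231, 52, 61) = #E7343D.
A 76% shade moves each channel 76% toward 0:
  R: 231 + 0.76×(0−231) = 231 − 175.56 = 55.44 → 55
  G: 52 + 0.76×(0−52) = 52 − 39.52 = 12.48 → 12
  B: 61 − 46.36 = 14.64 → 15
rgb(55, 12, 15) = #370C0F.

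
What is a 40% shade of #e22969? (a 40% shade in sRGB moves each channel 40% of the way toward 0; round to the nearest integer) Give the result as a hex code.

#88193f

#e22969 is rgb(226, 41, 105).
Per channel, c → c + 0.4(0 − c):
  R: 226 + 0.4×(0−226) = 226 − 90.4 = 135.6 → 136
  G: 41 + 0.4×(0−41) = 41 − 16.4 = 24.6 → 25
  B: 105 + 0.4×(0−105) = 105 − 42 = 63 → 63
rgb(136, 25, 63) = #88193f.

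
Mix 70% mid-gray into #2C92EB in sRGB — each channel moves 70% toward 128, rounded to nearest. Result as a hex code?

#2C92EB is rgb(44, 146, 235).
Lerp each channel 70% toward 128:
  R: 44 + 0.7×(128−44) = 44 + 58.8 = 102.8 → 103
  G: 146 − 12.6 = 133.4 → 133
  B: 235 + 0.7×(128−235) = 235 − 74.9 = 160.1 → 160
rgb(103, 133, 160) = #6785A0.

#6785A0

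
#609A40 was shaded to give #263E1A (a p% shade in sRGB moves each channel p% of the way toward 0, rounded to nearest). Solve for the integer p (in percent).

#609A40 is rgb(96, 154, 64); #263E1A is rgb(38, 62, 26).
On the G channel (widest range): 62 ≈ 154 + (p/100)(0 − 154), so p ≈ 100×(62 − 154)/(0 − 154) = -9200/-154 = 59.74.
p = 60 reproduces all three channels after rounding.

60%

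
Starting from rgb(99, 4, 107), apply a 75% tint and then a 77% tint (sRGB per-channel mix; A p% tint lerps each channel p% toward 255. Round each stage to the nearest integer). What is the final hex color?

Per channel, c → c + 0.75(255 − c):
  R: 99 + 117 = 216 → 216
  G: 4 + 0.75×(255−4) = 4 + 188.25 = 192.25 → 192
  B: 107 + 111 = 218 → 218
After the tint: rgb(216, 192, 218) = #D8C0DA.
Per channel, c → c + 0.77(255 − c):
  R: 216 + 30.03 = 246.03 → 246
  G: 192 + 0.77×(255−192) = 192 + 48.51 = 240.51 → 241
  B: 218 + 0.77×(255−218) = 218 + 28.49 = 246.49 → 246
rgb(246, 241, 246) = #F6F1F6.

#F6F1F6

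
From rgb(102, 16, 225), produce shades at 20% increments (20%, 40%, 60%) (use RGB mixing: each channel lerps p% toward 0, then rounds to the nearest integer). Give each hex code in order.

20%: (102 − 20.4 = 81.6→82, 16 − 3.2 = 12.8→13, 225 − 45 = 180→180) → #520DB4
40%: (102 − 40.8 = 61.2→61, 16 − 6.4 = 9.6→10, 225 − 90 = 135→135) → #3D0A87
60%: (102 − 61.2 = 40.8→41, 16 − 9.6 = 6.4→6, 225 − 135 = 90→90) → #29065A

#520DB4, #3D0A87, #29065A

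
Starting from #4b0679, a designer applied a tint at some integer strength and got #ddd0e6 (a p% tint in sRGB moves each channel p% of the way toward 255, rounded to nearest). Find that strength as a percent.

#4b0679 is rgb(75, 6, 121); #ddd0e6 is rgb(221, 208, 230).
On the G channel (widest range): 208 ≈ 6 + (p/100)(255 − 6), so p ≈ 100×(208 − 6)/(255 − 6) = 20200/249 = 81.12.
p = 81 reproduces all three channels after rounding.

81%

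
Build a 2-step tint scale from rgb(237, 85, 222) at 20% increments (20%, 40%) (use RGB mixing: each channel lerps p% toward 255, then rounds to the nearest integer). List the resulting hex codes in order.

20%: (237 + 3.6 = 240.6→241, 85 + 34 = 119→119, 222 + 6.6 = 228.6→229) → #f177e5
40%: (237 + 7.2 = 244.2→244, 85 + 68 = 153→153, 222 + 13.2 = 235.2→235) → #f499eb

#f177e5, #f499eb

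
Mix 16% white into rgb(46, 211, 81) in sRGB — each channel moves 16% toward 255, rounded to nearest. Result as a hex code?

#4fda6d

A 16% tint moves each channel 16% toward 255:
  R: 46 + 33.44 = 79.44 → 79
  G: 211 + 7.04 = 218.04 → 218
  B: 81 + 0.16×(255−81) = 81 + 27.84 = 108.84 → 109
rgb(79, 218, 109) = #4fda6d.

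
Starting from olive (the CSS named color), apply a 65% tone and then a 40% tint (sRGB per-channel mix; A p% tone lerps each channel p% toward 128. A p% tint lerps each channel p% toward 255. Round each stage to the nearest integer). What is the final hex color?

CSS olive is rgb(128, 128, 0).
A 65% tone moves each channel 65% toward 128:
  R: 128 + 0.65×(128−128) = 128 + 0 = 128 → 128
  G: 128 + 0.65×(128−128) = 128 + 0 = 128 → 128
  B: 0 + 83.2 = 83.2 → 83
After the tone: rgb(128, 128, 83) = #808053.
Per channel, c → c + 0.4(255 − c):
  R: 128 + 0.4×(255−128) = 128 + 50.8 = 178.8 → 179
  G: 128 + 0.4×(255−128) = 128 + 50.8 = 178.8 → 179
  B: 83 + 0.4×(255−83) = 83 + 68.8 = 151.8 → 152
rgb(179, 179, 152) = #b3b398.

#b3b398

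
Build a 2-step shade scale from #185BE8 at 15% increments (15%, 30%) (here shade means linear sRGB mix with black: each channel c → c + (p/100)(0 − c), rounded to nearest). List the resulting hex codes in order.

#185BE8 is rgb(24, 91, 232).
15%: (24 − 3.6 = 20.4→20, 91 − 13.65 = 77.35→77, 232 − 34.8 = 197.2→197) → #144DC5
30%: (24 − 7.2 = 16.8→17, 91 − 27.3 = 63.7→64, 232 − 69.6 = 162.4→162) → #1140A2

#144DC5, #1140A2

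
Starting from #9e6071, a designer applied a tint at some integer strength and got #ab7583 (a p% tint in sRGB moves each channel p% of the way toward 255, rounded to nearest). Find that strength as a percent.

13%

#9e6071 is rgb(158, 96, 113); #ab7583 is rgb(171, 117, 131).
On the G channel (widest range): 117 ≈ 96 + (p/100)(255 − 96), so p ≈ 100×(117 − 96)/(255 − 96) = 2100/159 = 13.21.
p = 13 reproduces all three channels after rounding.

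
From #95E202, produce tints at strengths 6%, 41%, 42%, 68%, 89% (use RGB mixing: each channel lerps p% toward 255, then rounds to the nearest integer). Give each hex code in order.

#95E202 is rgb(149, 226, 2).
6%: (149 + 6.36 = 155.36→155, 226 + 1.74 = 227.74→228, 2 + 15.18 = 17.18→17) → #9BE411
41%: (149 + 43.46 = 192.46→192, 226 + 11.89 = 237.89→238, 2 + 103.73 = 105.73→106) → #C0EE6A
42%: (149 + 44.52 = 193.52→194, 226 + 12.18 = 238.18→238, 2 + 106.26 = 108.26→108) → #C2EE6C
68%: (149 + 72.08 = 221.08→221, 226 + 19.72 = 245.72→246, 2 + 172.04 = 174.04→174) → #DDF6AE
89%: (149 + 94.34 = 243.34→243, 226 + 25.81 = 251.81→252, 2 + 225.17 = 227.17→227) → #F3FCE3

#9BE411, #C0EE6A, #C2EE6C, #DDF6AE, #F3FCE3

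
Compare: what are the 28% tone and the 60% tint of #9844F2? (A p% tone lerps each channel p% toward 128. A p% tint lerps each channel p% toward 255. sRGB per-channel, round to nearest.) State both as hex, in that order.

#9844F2 is rgb(152, 68, 242).
28% tone:
  R: 152 + 0.28×(128−152) = 152 − 6.72 = 145.28 → 145
  G: 68 + 16.8 = 84.8 → 85
  B: 242 + 0.28×(128−242) = 242 − 31.92 = 210.08 → 210
  → #9155D2
60% tint:
  R: 152 + 0.6×(255−152) = 152 + 61.8 = 213.8 → 214
  G: 68 + 0.6×(255−68) = 68 + 112.2 = 180.2 → 180
  B: 242 + 0.6×(255−242) = 242 + 7.8 = 249.8 → 250
  → #D6B4FA

#9155D2, #D6B4FA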